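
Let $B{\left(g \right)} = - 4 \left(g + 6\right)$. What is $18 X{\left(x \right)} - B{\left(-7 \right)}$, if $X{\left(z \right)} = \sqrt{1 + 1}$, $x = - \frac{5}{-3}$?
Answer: $-4 + 18 \sqrt{2} \approx 21.456$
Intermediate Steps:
$B{\left(g \right)} = -24 - 4 g$ ($B{\left(g \right)} = - 4 \left(6 + g\right) = -24 - 4 g$)
$x = \frac{5}{3}$ ($x = \left(-5\right) \left(- \frac{1}{3}\right) = \frac{5}{3} \approx 1.6667$)
$X{\left(z \right)} = \sqrt{2}$
$18 X{\left(x \right)} - B{\left(-7 \right)} = 18 \sqrt{2} - \left(-24 - -28\right) = 18 \sqrt{2} - \left(-24 + 28\right) = 18 \sqrt{2} - 4 = -4 + 18 \sqrt{2}$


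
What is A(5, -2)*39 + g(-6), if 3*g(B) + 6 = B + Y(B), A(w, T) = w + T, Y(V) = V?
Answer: 111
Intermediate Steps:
A(w, T) = T + w
g(B) = -2 + 2*B/3 (g(B) = -2 + (B + B)/3 = -2 + (2*B)/3 = -2 + 2*B/3)
A(5, -2)*39 + g(-6) = (-2 + 5)*39 + (-2 + (2/3)*(-6)) = 3*39 + (-2 - 4) = 117 - 6 = 111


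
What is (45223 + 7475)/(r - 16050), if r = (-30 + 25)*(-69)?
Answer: -17566/5235 ≈ -3.3555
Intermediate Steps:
r = 345 (r = -5*(-69) = 345)
(45223 + 7475)/(r - 16050) = (45223 + 7475)/(345 - 16050) = 52698/(-15705) = 52698*(-1/15705) = -17566/5235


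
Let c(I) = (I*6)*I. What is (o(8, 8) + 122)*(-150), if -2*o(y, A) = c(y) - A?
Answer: 9900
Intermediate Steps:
c(I) = 6*I² (c(I) = (6*I)*I = 6*I²)
o(y, A) = A/2 - 3*y² (o(y, A) = -(6*y² - A)/2 = -(-A + 6*y²)/2 = A/2 - 3*y²)
(o(8, 8) + 122)*(-150) = (((½)*8 - 3*8²) + 122)*(-150) = ((4 - 3*64) + 122)*(-150) = ((4 - 192) + 122)*(-150) = (-188 + 122)*(-150) = -66*(-150) = 9900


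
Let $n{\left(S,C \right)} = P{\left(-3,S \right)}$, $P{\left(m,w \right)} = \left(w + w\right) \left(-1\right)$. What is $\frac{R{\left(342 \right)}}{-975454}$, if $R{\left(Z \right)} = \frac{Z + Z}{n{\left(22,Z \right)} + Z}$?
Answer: $- \frac{171}{72671323} \approx -2.3531 \cdot 10^{-6}$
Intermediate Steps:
$P{\left(m,w \right)} = - 2 w$ ($P{\left(m,w \right)} = 2 w \left(-1\right) = - 2 w$)
$n{\left(S,C \right)} = - 2 S$
$R{\left(Z \right)} = \frac{2 Z}{-44 + Z}$ ($R{\left(Z \right)} = \frac{Z + Z}{\left(-2\right) 22 + Z} = \frac{2 Z}{-44 + Z}$)
$\frac{R{\left(342 \right)}}{-975454} = \frac{2 \cdot 342 \frac{1}{-44 + 342}}{-975454} = 2 \cdot 342 \cdot \frac{1}{298} \left(- \frac{1}{975454}\right) = \frac{342}{149} \left(- \frac{1}{975454}\right) = - \frac{171}{72671323}$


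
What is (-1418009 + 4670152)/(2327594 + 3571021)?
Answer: 3252143/5898615 ≈ 0.55134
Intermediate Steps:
(-1418009 + 4670152)/(2327594 + 3571021) = 3252143/5898615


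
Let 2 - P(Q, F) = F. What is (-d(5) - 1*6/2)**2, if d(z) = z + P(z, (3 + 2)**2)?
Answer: 225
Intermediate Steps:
P(Q, F) = 2 - F
d(z) = -23 + z (d(z) = z + (2 - (3 + 2)**2) = z + (2 - 1*5**2) = z + (2 - 1*25) = z + (2 - 25) = z - 23 = -23 + z)
(-d(5) - 1*6/2)**2 = (-(-23 + 5) - 1*6/2)**2 = (-1*(-18) - 6*1/2)**2 = (18 - 3)**2 = 15**2 = 225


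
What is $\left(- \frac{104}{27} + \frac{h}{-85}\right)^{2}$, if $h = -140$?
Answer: $\frac{1024144}{210681} \approx 4.8611$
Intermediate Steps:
$\left(- \frac{104}{27} + \frac{h}{-85}\right)^{2} = \left(- \frac{104}{27} - \frac{140}{-85}\right)^{2} = \left(\left(-104\right) \frac{1}{27} - - \frac{28}{17}\right)^{2} = \left(- \frac{104}{27} + \frac{28}{17}\right)^{2} = \left(- \frac{1012}{459}\right)^{2} = \frac{1024144}{210681}$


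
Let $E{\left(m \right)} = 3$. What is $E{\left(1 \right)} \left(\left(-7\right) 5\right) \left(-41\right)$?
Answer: $4305$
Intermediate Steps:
$E{\left(1 \right)} \left(\left(-7\right) 5\right) \left(-41\right) = 3 \left(\left(-7\right) 5\right) \left(-41\right) = 3 \left(-35\right) \left(-41\right) = \left(-105\right) \left(-41\right) = 4305$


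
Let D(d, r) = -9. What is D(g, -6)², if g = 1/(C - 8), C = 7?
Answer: 81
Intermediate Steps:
g = -1 (g = 1/(7 - 8) = 1/(-1) = -1)
D(g, -6)² = (-9)² = 81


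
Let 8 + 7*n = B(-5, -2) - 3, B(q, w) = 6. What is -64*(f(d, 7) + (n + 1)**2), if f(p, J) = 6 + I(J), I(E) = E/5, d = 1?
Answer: -117312/245 ≈ -478.82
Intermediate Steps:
I(E) = E/5 (I(E) = E*(1/5) = E/5)
n = -5/7 (n = -8/7 + (6 - 3)/7 = -8/7 + (1/7)*3 = -8/7 + 3/7 = -5/7 ≈ -0.71429)
f(p, J) = 6 + J/5
-64*(f(d, 7) + (n + 1)**2) = -64*((6 + (1/5)*7) + (-5/7 + 1)**2) = -64*((6 + 7/5) + (2/7)**2) = -64*(37/5 + 4/49) = -64*1833/245 = -117312/245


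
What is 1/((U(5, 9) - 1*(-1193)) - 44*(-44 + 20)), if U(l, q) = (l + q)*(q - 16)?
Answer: 1/2151 ≈ 0.00046490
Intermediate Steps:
U(l, q) = (-16 + q)*(l + q) (U(l, q) = (l + q)*(-16 + q) = (-16 + q)*(l + q))
1/((U(5, 9) - 1*(-1193)) - 44*(-44 + 20)) = 1/(((9**2 - 16*5 - 16*9 + 5*9) - 1*(-1193)) - 44*(-44 + 20)) = 1/(((81 - 80 - 144 + 45) + 1193) - 44*(-24)) = 1/((-98 + 1193) + 1056) = 1/(1095 + 1056) = 1/2151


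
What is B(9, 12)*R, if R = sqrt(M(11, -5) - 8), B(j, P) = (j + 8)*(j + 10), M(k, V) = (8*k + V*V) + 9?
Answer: 323*sqrt(114) ≈ 3448.7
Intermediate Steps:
M(k, V) = 9 + V**2 + 8*k (M(k, V) = (8*k + V**2) + 9 = (V**2 + 8*k) + 9 = 9 + V**2 + 8*k)
B(j, P) = (8 + j)*(10 + j)
R = sqrt(114) (R = sqrt((9 + (-5)**2 + 8*11) - 8) = sqrt((9 + 25 + 88) - 8) = sqrt(122 - 8) = sqrt(114) ≈ 10.677)
B(9, 12)*R = (80 + 9**2 + 18*9)*sqrt(114) = (80 + 81 + 162)*sqrt(114) = 323*sqrt(114)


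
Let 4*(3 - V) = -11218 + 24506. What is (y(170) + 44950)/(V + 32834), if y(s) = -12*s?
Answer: 8582/5903 ≈ 1.4538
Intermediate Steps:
V = -3319 (V = 3 - (-11218 + 24506)/4 = 3 - ¼*13288 = 3 - 3322 = -3319)
(y(170) + 44950)/(V + 32834) = (-12*170 + 44950)/(-3319 + 32834) = (-2040 + 44950)/29515 = 42910*(1/29515) = 8582/5903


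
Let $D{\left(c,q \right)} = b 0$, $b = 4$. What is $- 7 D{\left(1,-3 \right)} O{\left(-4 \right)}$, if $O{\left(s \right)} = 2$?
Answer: $0$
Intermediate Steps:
$D{\left(c,q \right)} = 0$ ($D{\left(c,q \right)} = 4 \cdot 0 = 0$)
$- 7 D{\left(1,-3 \right)} O{\left(-4 \right)} = \left(-7\right) 0 \cdot 2 = 0 \cdot 2 = 0$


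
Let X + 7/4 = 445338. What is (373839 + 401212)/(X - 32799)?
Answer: 3100204/1650149 ≈ 1.8787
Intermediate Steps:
X = 1781345/4 (X = -7/4 + 445338 = 1781345/4 ≈ 4.4534e+5)
(373839 + 401212)/(X - 32799) = (373839 + 401212)/(1781345/4 - 32799) = 775051/(1650149/4) = 775051*(4/1650149) = 3100204/1650149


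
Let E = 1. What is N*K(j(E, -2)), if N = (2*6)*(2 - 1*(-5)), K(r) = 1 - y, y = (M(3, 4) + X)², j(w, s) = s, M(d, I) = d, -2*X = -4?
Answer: -2016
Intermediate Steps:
X = 2 (X = -½*(-4) = 2)
y = 25 (y = (3 + 2)² = 5² = 25)
K(r) = -24 (K(r) = 1 - 1*25 = 1 - 25 = -24)
N = 84 (N = 12*(2 + 5) = 12*7 = 84)
N*K(j(E, -2)) = 84*(-24) = -2016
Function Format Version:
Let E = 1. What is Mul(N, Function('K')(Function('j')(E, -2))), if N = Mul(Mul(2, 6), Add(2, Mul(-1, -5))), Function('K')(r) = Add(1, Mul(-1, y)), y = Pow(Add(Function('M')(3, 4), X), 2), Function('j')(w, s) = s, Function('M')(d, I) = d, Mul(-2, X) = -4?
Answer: -2016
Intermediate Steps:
X = 2 (X = Mul(Rational(-1, 2), -4) = 2)
y = 25 (y = Pow(Add(3, 2), 2) = Pow(5, 2) = 25)
Function('K')(r) = -24 (Function('K')(r) = Add(1, Mul(-1, 25)) = Add(1, -25) = -24)
N = 84 (N = Mul(12, Add(2, 5)) = Mul(12, 7) = 84)
Mul(N, Function('K')(Function('j')(E, -2))) = Mul(84, -24) = -2016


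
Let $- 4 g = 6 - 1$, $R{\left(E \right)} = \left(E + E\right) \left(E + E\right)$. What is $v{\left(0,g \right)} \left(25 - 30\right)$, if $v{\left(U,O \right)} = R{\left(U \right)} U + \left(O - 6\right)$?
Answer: $\frac{145}{4} \approx 36.25$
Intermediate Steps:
$R{\left(E \right)} = 4 E^{2}$ ($R{\left(E \right)} = 2 E 2 E = 4 E^{2}$)
$g = - \frac{5}{4}$ ($g = - \frac{6 - 1}{4} = \left(- \frac{1}{4}\right) 5 = - \frac{5}{4} \approx -1.25$)
$v{\left(U,O \right)} = -6 + O + 4 U^{3}$ ($v{\left(U,O \right)} = 4 U^{2} U + \left(O - 6\right) = 4 U^{3} + \left(O - 6\right) = 4 U^{3} + \left(-6 + O\right) = -6 + O + 4 U^{3}$)
$v{\left(0,g \right)} \left(25 - 30\right) = \left(-6 - \frac{5}{4} + 4 \cdot 0^{3}\right) \left(25 - 30\right) = \left(-6 - \frac{5}{4} + 4 \cdot 0\right) \left(-5\right) = \left(-6 - \frac{5}{4} + 0\right) \left(-5\right) = \left(- \frac{29}{4}\right) \left(-5\right) = \frac{145}{4}$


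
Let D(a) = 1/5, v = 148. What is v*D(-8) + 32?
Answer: 308/5 ≈ 61.600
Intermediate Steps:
D(a) = ⅕
v*D(-8) + 32 = 148*(⅕) + 32 = 148/5 + 32 = 308/5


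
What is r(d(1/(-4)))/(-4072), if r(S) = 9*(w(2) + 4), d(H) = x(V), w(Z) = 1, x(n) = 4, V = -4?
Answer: -45/4072 ≈ -0.011051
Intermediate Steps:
d(H) = 4
r(S) = 45 (r(S) = 9*(1 + 4) = 9*5 = 45)
r(d(1/(-4)))/(-4072) = 45/(-4072) = 45*(-1/4072) = -45/4072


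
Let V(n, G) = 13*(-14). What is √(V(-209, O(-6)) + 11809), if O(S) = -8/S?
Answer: √11627 ≈ 107.83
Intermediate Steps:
V(n, G) = -182
√(V(-209, O(-6)) + 11809) = √(-182 + 11809) = √11627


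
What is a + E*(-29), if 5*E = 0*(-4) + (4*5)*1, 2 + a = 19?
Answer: -99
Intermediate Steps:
a = 17 (a = -2 + 19 = 17)
E = 4 (E = (0*(-4) + (4*5)*1)/5 = (0 + 20*1)/5 = (0 + 20)/5 = (1/5)*20 = 4)
a + E*(-29) = 17 + 4*(-29) = 17 - 116 = -99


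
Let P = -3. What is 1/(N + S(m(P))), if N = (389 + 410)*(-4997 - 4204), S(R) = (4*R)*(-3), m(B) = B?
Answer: -1/7351563 ≈ -1.3603e-7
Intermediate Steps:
S(R) = -12*R
N = -7351599 (N = 799*(-9201) = -7351599)
1/(N + S(m(P))) = 1/(-7351599 - 12*(-3)) = 1/(-7351599 + 36) = 1/(-7351563) = -1/7351563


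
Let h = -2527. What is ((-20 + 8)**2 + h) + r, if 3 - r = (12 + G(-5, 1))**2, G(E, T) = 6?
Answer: -2704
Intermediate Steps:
r = -321 (r = 3 - (12 + 6)**2 = 3 - 1*18**2 = 3 - 1*324 = 3 - 324 = -321)
((-20 + 8)**2 + h) + r = ((-20 + 8)**2 - 2527) - 321 = ((-12)**2 - 2527) - 321 = (144 - 2527) - 321 = -2383 - 321 = -2704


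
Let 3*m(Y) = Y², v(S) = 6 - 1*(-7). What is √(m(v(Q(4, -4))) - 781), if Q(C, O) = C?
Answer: I*√6522/3 ≈ 26.92*I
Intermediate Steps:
v(S) = 13 (v(S) = 6 + 7 = 13)
m(Y) = Y²/3
√(m(v(Q(4, -4))) - 781) = √((⅓)*13² - 781) = √((⅓)*169 - 781) = √(169/3 - 781) = √(-2174/3) = I*√6522/3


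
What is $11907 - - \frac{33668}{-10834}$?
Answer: $\frac{64483385}{5417} \approx 11904.0$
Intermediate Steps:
$11907 - - \frac{33668}{-10834} = 11907 - \left(-33668\right) \left(- \frac{1}{10834}\right) = 11907 - \frac{16834}{5417} = \frac{64483385}{5417}$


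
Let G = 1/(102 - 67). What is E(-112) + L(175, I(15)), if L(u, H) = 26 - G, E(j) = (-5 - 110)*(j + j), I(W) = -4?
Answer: 902509/35 ≈ 25786.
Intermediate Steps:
E(j) = -230*j
G = 1/35 ≈ 0.028571
L(u, H) = 909/35 (L(u, H) = 26 - 1*1/35 = 26 - 1/35 = 909/35)
E(-112) + L(175, I(15)) = -230*(-112) + 909/35 = 25760 + 909/35 = 902509/35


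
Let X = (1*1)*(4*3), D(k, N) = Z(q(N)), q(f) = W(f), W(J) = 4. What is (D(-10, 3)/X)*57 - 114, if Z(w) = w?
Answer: -95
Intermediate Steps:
q(f) = 4
D(k, N) = 4
X = 12 (X = 1*12 = 12)
(D(-10, 3)/X)*57 - 114 = (4/12)*57 - 114 = (4*(1/12))*57 - 114 = (1/3)*57 - 114 = 19 - 114 = -95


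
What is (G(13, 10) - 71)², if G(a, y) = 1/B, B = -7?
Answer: 248004/49 ≈ 5061.3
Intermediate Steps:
G(a, y) = -⅐ (G(a, y) = 1/(-7) = -⅐)
(G(13, 10) - 71)² = (-⅐ - 71)² = (-498/7)² = 248004/49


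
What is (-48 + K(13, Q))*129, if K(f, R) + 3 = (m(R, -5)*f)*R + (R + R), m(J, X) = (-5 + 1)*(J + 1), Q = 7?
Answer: -380421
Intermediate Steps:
m(J, X) = -4 - 4*J (m(J, X) = -4*(1 + J) = -4 - 4*J)
K(f, R) = -3 + 2*R + R*f*(-4 - 4*R) (K(f, R) = -3 + (((-4 - 4*R)*f)*R + (R + R)) = -3 + ((f*(-4 - 4*R))*R + 2*R) = -3 + (R*f*(-4 - 4*R) + 2*R) = -3 + (2*R + R*f*(-4 - 4*R)) = -3 + 2*R + R*f*(-4 - 4*R))
(-48 + K(13, Q))*129 = (-48 + (-3 + 2*7 - 4*7*13*(1 + 7)))*129 = (-48 + (-3 + 14 - 4*7*13*8))*129 = (-48 + (-3 + 14 - 2912))*129 = (-48 - 2901)*129 = -2949*129 = -380421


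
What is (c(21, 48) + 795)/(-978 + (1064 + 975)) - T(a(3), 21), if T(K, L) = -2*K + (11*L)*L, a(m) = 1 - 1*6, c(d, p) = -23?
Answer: -5156749/1061 ≈ -4860.3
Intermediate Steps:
a(m) = -5 (a(m) = 1 - 6 = -5)
T(K, L) = -2*K + 11*L²
(c(21, 48) + 795)/(-978 + (1064 + 975)) - T(a(3), 21) = (-23 + 795)/(-978 + (1064 + 975)) - (-2*(-5) + 11*21²) = 772/(-978 + 2039) - (10 + 11*441) = 772/1061 - (10 + 4851) = 772*(1/1061) - 1*4861 = 772/1061 - 4861 = -5156749/1061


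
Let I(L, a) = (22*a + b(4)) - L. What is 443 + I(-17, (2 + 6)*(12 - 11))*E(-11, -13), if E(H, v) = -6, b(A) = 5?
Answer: -745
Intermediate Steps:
I(L, a) = 5 - L + 22*a (I(L, a) = (22*a + 5) - L = (5 + 22*a) - L = 5 - L + 22*a)
443 + I(-17, (2 + 6)*(12 - 11))*E(-11, -13) = 443 + (5 - 1*(-17) + 22*((2 + 6)*(12 - 11)))*(-6) = 443 + (5 + 17 + 22*(8*1))*(-6) = 443 + (5 + 17 + 22*8)*(-6) = 443 + (5 + 17 + 176)*(-6) = 443 + 198*(-6) = 443 - 1188 = -745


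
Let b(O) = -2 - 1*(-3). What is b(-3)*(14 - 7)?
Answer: 7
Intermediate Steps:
b(O) = 1 (b(O) = -2 + 3 = 1)
b(-3)*(14 - 7) = 1*(14 - 7) = 1*7 = 7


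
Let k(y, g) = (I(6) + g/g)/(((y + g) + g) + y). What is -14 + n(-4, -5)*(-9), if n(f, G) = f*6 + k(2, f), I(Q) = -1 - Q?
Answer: 377/2 ≈ 188.50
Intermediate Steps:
k(y, g) = -6/(2*g + 2*y) (k(y, g) = ((-1 - 1*6) + g/g)/(((y + g) + g) + y) = ((-1 - 6) + 1)/(((g + y) + g) + y) = (-7 + 1)/((y + 2*g) + y) = -6/(2*g + 2*y))
n(f, G) = -3/(2 + f) + 6*f (n(f, G) = f*6 - 3/(f + 2) = 6*f - 3/(2 + f) = -3/(2 + f) + 6*f)
-14 + n(-4, -5)*(-9) = -14 + (3*(-1 + 2*(-4)*(2 - 4))/(2 - 4))*(-9) = -14 + (3*(-1 + 2*(-4)*(-2))/(-2))*(-9) = -14 + (3*(-½)*(-1 + 16))*(-9) = -14 + (3*(-½)*15)*(-9) = -14 - 45/2*(-9) = -14 + 405/2 = 377/2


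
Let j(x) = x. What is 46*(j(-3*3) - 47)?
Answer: -2576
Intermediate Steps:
46*(j(-3*3) - 47) = 46*(-3*3 - 47) = 46*(-9 - 47) = 46*(-56) = -2576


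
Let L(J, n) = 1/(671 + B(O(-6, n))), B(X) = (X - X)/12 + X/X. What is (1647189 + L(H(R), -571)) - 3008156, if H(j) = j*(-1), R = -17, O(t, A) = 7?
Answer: -914569823/672 ≈ -1.3610e+6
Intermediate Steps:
B(X) = 1 (B(X) = 0*(1/12) + 1 = 0 + 1 = 1)
H(j) = -j
L(J, n) = 1/672 (L(J, n) = 1/(671 + 1) = 1/672)
(1647189 + L(H(R), -571)) - 3008156 = (1647189 + 1/672) - 3008156 = 1106911009/672 - 3008156 = -914569823/672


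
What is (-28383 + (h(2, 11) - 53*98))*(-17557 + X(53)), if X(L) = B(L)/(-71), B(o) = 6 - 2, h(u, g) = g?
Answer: 41841730866/71 ≈ 5.8932e+8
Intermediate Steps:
B(o) = 4
X(L) = -4/71 (X(L) = 4/(-71) = 4*(-1/71) = -4/71)
(-28383 + (h(2, 11) - 53*98))*(-17557 + X(53)) = (-28383 + (11 - 53*98))*(-17557 - 4/71) = (-28383 + (11 - 5194))*(-1246551/71) = (-28383 - 5183)*(-1246551/71) = -33566*(-1246551/71) = 41841730866/71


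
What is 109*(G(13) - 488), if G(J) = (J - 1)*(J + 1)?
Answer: -34880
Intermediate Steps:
G(J) = (1 + J)*(-1 + J) (G(J) = (-1 + J)*(1 + J) = (1 + J)*(-1 + J))
109*(G(13) - 488) = 109*((-1 + 13²) - 488) = 109*((-1 + 169) - 488) = 109*(168 - 488) = 109*(-320) = -34880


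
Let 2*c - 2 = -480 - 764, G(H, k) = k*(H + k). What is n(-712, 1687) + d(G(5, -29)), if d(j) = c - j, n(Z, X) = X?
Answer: 370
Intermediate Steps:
c = -621 (c = 1 + (-480 - 764)/2 = 1 + (½)*(-1244) = 1 - 622 = -621)
d(j) = -621 - j
n(-712, 1687) + d(G(5, -29)) = 1687 + (-621 - (-29)*(5 - 29)) = 1687 + (-621 - (-29)*(-24)) = 1687 + (-621 - 1*696) = 1687 + (-621 - 696) = 1687 - 1317 = 370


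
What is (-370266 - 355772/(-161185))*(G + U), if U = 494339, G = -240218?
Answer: -15166187634553998/161185 ≈ -9.4092e+10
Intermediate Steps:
(-370266 - 355772/(-161185))*(G + U) = (-370266 - 355772/(-161185))*(-240218 + 494339) = (-370266 - 355772*(-1/161185))*254121 = (-370266 + 355772/161185)*254121 = -59680969438/161185*254121 = -15166187634553998/161185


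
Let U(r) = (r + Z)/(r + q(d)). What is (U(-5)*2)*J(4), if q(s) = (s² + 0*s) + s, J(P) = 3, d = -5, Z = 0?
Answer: -2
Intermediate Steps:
q(s) = s + s² (q(s) = (s² + 0) + s = s² + s = s + s²)
U(r) = r/(20 + r) (U(r) = (r + 0)/(r - 5*(1 - 5)) = r/(r - 5*(-4)) = r/(r + 20) = r/(20 + r))
(U(-5)*2)*J(4) = (-5/(20 - 5)*2)*3 = (-5/15*2)*3 = (-5*1/15*2)*3 = -⅓*2*3 = -⅔*3 = -2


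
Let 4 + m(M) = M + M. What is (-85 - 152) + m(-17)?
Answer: -275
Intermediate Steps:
m(M) = -4 + 2*M (m(M) = -4 + (M + M) = -4 + 2*M)
(-85 - 152) + m(-17) = (-85 - 152) + (-4 + 2*(-17)) = -237 + (-4 - 34) = -237 - 38 = -275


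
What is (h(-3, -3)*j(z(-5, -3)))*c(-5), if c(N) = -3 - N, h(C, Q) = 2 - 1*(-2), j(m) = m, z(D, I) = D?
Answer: -40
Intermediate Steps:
h(C, Q) = 4 (h(C, Q) = 2 + 2 = 4)
(h(-3, -3)*j(z(-5, -3)))*c(-5) = (4*(-5))*(-3 - 1*(-5)) = -20*(-3 + 5) = -20*2 = -40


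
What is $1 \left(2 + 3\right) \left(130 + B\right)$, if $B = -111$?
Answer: $95$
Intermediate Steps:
$1 \left(2 + 3\right) \left(130 + B\right) = 1 \left(2 + 3\right) \left(130 - 111\right) = 1 \cdot 5 \cdot 19 = 5 \cdot 19 = 95$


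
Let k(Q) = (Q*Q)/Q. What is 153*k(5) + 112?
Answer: 877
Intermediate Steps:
k(Q) = Q (k(Q) = Q²/Q = Q)
153*k(5) + 112 = 153*5 + 112 = 765 + 112 = 877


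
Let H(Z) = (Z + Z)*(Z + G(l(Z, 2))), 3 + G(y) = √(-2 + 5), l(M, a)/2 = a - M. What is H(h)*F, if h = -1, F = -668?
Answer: -5344 + 1336*√3 ≈ -3030.0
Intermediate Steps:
l(M, a) = -2*M + 2*a (l(M, a) = 2*(a - M) = -2*M + 2*a)
G(y) = -3 + √3 (G(y) = -3 + √(-2 + 5) = -3 + √3)
H(Z) = 2*Z*(-3 + Z + √3) (H(Z) = (Z + Z)*(Z + (-3 + √3)) = (2*Z)*(-3 + Z + √3) = 2*Z*(-3 + Z + √3))
H(h)*F = (2*(-1)*(-3 - 1 + √3))*(-668) = (2*(-1)*(-4 + √3))*(-668) = (8 - 2*√3)*(-668) = -5344 + 1336*√3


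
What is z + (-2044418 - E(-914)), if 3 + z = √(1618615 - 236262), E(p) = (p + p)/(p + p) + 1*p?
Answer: -2043508 + √1382353 ≈ -2.0423e+6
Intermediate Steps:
E(p) = 1 + p (E(p) = (2*p)/((2*p)) + p = (2*p)*(1/(2*p)) + p = 1 + p)
z = -3 + √1382353 (z = -3 + √(1618615 - 236262) = -3 + √1382353 ≈ 1172.7)
z + (-2044418 - E(-914)) = (-3 + √1382353) + (-2044418 - (1 - 914)) = (-3 + √1382353) + (-2044418 - 1*(-913)) = (-3 + √1382353) + (-2044418 + 913) = (-3 + √1382353) - 2043505 = -2043508 + √1382353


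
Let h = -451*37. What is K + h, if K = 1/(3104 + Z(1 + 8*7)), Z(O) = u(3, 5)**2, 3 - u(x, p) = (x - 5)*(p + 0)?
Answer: -54616550/3273 ≈ -16687.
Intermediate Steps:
h = -16687
u(x, p) = 3 - p*(-5 + x) (u(x, p) = 3 - (x - 5)*(p + 0) = 3 - (-5 + x)*p = 3 - p*(-5 + x))
Z(O) = 169 (Z(O) = (3 + 5*5 - 1*5*3)**2 = (3 + 25 - 15)**2 = 13**2 = 169)
K = 1/3273 (K = 1/(3104 + 169) = 1/3273 ≈ 0.00030553)
K + h = 1/3273 - 16687 = -54616550/3273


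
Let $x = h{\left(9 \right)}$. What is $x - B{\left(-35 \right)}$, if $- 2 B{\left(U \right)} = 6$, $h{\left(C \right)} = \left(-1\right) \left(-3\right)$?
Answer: $6$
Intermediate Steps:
$h{\left(C \right)} = 3$
$B{\left(U \right)} = -3$ ($B{\left(U \right)} = \left(- \frac{1}{2}\right) 6 = -3$)
$x = 3$
$x - B{\left(-35 \right)} = 3 - -3 = 3 + 3 = 6$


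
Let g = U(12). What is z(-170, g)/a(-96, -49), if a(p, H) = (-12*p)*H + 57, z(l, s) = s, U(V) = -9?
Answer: 3/18797 ≈ 0.00015960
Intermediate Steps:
g = -9
a(p, H) = 57 - 12*H*p (a(p, H) = -12*H*p + 57 = 57 - 12*H*p)
z(-170, g)/a(-96, -49) = -9/(57 - 12*(-49)*(-96)) = -9/(57 - 56448) = -9/(-56391) = -9*(-1/56391) = 3/18797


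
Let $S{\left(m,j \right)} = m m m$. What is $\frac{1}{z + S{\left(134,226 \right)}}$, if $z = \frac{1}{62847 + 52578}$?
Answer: $\frac{115425}{277724554201} \approx 4.1561 \cdot 10^{-7}$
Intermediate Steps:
$S{\left(m,j \right)} = m^{3}$ ($S{\left(m,j \right)} = m^{2} m = m^{3}$)
$z = \frac{1}{115425} \approx 8.6636 \cdot 10^{-6}$
$\frac{1}{z + S{\left(134,226 \right)}} = \frac{1}{\frac{1}{115425} + 134^{3}} = \frac{1}{\frac{1}{115425} + 2406104} = \frac{1}{\frac{277724554201}{115425}} = \frac{115425}{277724554201}$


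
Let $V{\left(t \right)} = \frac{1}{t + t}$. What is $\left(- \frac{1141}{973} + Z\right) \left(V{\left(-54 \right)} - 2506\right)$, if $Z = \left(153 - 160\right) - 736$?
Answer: $\frac{2332994380}{1251} \approx 1.8649 \cdot 10^{6}$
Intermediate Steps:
$Z = -743$ ($Z = \left(153 - 160\right) - 736 = -7 - 736 = -743$)
$V{\left(t \right)} = \frac{1}{2 t}$
$\left(- \frac{1141}{973} + Z\right) \left(V{\left(-54 \right)} - 2506\right) = \left(- \frac{1141}{973} - 743\right) \left(\frac{1}{2 \left(-54\right)} - 2506\right) = \left(\left(-1141\right) \frac{1}{973} - 743\right) \left(\frac{1}{2} \left(- \frac{1}{54}\right) - 2506\right) = \left(- \frac{163}{139} - 743\right) \left(- \frac{1}{108} - 2506\right) = \left(- \frac{103440}{139}\right) \left(- \frac{270649}{108}\right) = \frac{2332994380}{1251}$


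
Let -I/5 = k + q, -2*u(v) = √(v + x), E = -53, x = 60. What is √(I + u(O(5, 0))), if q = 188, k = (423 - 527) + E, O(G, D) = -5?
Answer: √(-620 - 2*√55)/2 ≈ 12.598*I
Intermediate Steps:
k = -157 (k = (423 - 527) - 53 = -104 - 53 = -157)
u(v) = -√(60 + v)/2 (u(v) = -√(v + 60)/2 = -√(60 + v)/2)
I = -155 (I = -5*(-157 + 188) = -5*31 = -155)
√(I + u(O(5, 0))) = √(-155 - √(60 - 5)/2) = √(-155 - √55/2)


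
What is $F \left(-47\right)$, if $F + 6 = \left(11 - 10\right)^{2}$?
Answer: $235$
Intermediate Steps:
$F = -5$ ($F = -6 + \left(11 - 10\right)^{2} = -6 + 1^{2} = -6 + 1 = -5$)
$F \left(-47\right) = \left(-5\right) \left(-47\right) = 235$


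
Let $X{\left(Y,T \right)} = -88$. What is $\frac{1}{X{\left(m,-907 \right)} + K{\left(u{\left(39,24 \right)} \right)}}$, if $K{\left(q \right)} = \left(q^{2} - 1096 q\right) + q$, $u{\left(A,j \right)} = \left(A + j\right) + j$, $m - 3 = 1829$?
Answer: $- \frac{1}{87784} \approx -1.1392 \cdot 10^{-5}$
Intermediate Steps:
$m = 1832$ ($m = 3 + 1829 = 1832$)
$u{\left(A,j \right)} = A + 2 j$
$K{\left(q \right)} = q^{2} - 1095 q$
$\frac{1}{X{\left(m,-907 \right)} + K{\left(u{\left(39,24 \right)} \right)}} = \frac{1}{-88 + \left(39 + 2 \cdot 24\right) \left(-1095 + \left(39 + 2 \cdot 24\right)\right)} = \frac{1}{-88 + \left(39 + 48\right) \left(-1095 + \left(39 + 48\right)\right)} = \frac{1}{-88 + 87 \left(-1095 + 87\right)} = \frac{1}{-88 + 87 \left(-1008\right)} = \frac{1}{-88 - 87696} = \frac{1}{-87784} = - \frac{1}{87784}$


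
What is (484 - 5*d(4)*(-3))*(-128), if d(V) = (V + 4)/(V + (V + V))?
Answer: -63232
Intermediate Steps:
d(V) = (4 + V)/(3*V) (d(V) = (4 + V)/(V + 2*V) = (4 + V)/((3*V)) = (4 + V)*(1/(3*V)) = (4 + V)/(3*V))
(484 - 5*d(4)*(-3))*(-128) = (484 - 5*(4 + 4)/(3*4)*(-3))*(-128) = (484 - 5*8/(3*4)*(-3))*(-128) = (484 - 5*2/3*(-3))*(-128) = (484 - 10/3*(-3))*(-128) = (484 + 10)*(-128) = 494*(-128) = -63232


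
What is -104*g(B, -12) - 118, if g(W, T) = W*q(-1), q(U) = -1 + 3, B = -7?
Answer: 1338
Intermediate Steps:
q(U) = 2
g(W, T) = 2*W (g(W, T) = W*2 = 2*W)
-104*g(B, -12) - 118 = -208*(-7) - 118 = -104*(-14) - 118 = 1456 - 118 = 1338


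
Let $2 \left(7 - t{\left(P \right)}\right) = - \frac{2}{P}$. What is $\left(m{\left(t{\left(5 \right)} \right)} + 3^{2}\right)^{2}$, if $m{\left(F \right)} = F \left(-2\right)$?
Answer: $\frac{729}{25} \approx 29.16$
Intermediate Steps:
$t{\left(P \right)} = 7 + \frac{1}{P}$ ($t{\left(P \right)} = 7 - \frac{\left(-2\right) \frac{1}{P}}{2} = 7 + \frac{1}{P}$)
$m{\left(F \right)} = - 2 F$
$\left(m{\left(t{\left(5 \right)} \right)} + 3^{2}\right)^{2} = \left(- 2 \left(7 + \frac{1}{5}\right) + 3^{2}\right)^{2} = \left(- 2 \left(7 + \frac{1}{5}\right) + 9\right)^{2} = \left(\left(-2\right) \frac{36}{5} + 9\right)^{2} = \left(- \frac{72}{5} + 9\right)^{2} = \left(- \frac{27}{5}\right)^{2} = \frac{729}{25}$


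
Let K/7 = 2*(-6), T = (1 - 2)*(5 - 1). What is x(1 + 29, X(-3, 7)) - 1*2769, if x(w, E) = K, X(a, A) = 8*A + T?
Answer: -2853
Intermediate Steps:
T = -4 (T = -1*4 = -4)
X(a, A) = -4 + 8*A (X(a, A) = 8*A - 4 = -4 + 8*A)
K = -84 (K = 7*(2*(-6)) = 7*(-12) = -84)
x(w, E) = -84
x(1 + 29, X(-3, 7)) - 1*2769 = -84 - 1*2769 = -84 - 2769 = -2853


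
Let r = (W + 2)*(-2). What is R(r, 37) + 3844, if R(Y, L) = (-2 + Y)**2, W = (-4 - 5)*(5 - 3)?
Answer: 4744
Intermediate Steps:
W = -18 (W = -9*2 = -18)
r = 32 (r = (-18 + 2)*(-2) = -16*(-2) = 32)
R(r, 37) + 3844 = (-2 + 32)**2 + 3844 = 30**2 + 3844 = 900 + 3844 = 4744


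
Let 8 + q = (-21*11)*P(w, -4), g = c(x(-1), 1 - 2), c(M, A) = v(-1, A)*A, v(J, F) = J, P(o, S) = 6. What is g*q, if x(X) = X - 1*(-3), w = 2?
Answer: -1394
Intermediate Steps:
x(X) = 3 + X (x(X) = X + 3 = 3 + X)
c(M, A) = -A
g = 1 (g = -(1 - 2) = -1*(-1) = 1)
q = -1394 (q = -8 - 21*11*6 = -8 - 231*6 = -8 - 1386 = -1394)
g*q = 1*(-1394) = -1394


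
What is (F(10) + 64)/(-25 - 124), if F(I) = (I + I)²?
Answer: -464/149 ≈ -3.1141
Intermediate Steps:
F(I) = 4*I² (F(I) = (2*I)² = 4*I²)
(F(10) + 64)/(-25 - 124) = (4*10² + 64)/(-25 - 124) = (4*100 + 64)/(-149) = -(400 + 64)/149 = -1/149*464 = -464/149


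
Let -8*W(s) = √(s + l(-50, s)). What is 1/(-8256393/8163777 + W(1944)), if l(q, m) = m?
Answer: 9985681670572/589726327430013 - 14810501090162*√3/196575442476671 ≈ -0.11356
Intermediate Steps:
W(s) = -√2*√s/8 (W(s) = -√(s + s)/8 = -√2*√s/8)
1/(-8256393/8163777 + W(1944)) = 1/(-8256393/8163777 - √2*√1944/8) = 1/(-8256393*1/8163777 - √2*18*√6/8) = 1/(-2752131/2721259 - 9*√3/2)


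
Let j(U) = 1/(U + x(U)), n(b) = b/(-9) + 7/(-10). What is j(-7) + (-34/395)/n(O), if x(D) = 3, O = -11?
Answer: -6161/14852 ≈ -0.41483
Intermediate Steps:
n(b) = -7/10 - b/9 (n(b) = b*(-⅑) + 7*(-⅒) = -b/9 - 7/10 = -7/10 - b/9)
j(U) = 1/(3 + U) (j(U) = 1/(U + 3) = 1/(3 + U))
j(-7) + (-34/395)/n(O) = 1/(3 - 7) + (-34/395)/(-7/10 - ⅑*(-11)) = 1/(-4) + (-34*1/395)/(-7/10 + 11/9) = -¼ - 34/(395*47/90) = -¼ - 34/395*90/47 = -¼ - 612/3713 = -6161/14852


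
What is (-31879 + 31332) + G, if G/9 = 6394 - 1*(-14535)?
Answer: 187814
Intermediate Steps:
G = 188361 (G = 9*(6394 - 1*(-14535)) = 9*(6394 + 14535) = 9*20929 = 188361)
(-31879 + 31332) + G = (-31879 + 31332) + 188361 = -547 + 188361 = 187814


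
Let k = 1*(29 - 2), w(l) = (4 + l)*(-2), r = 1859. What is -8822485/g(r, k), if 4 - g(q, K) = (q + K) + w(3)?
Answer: 8822485/1868 ≈ 4723.0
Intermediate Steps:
w(l) = -8 - 2*l
k = 27 (k = 1*27 = 27)
g(q, K) = 18 - K - q (g(q, K) = 4 - ((q + K) + (-8 - 2*3)) = 4 - ((K + q) + (-8 - 6)) = 4 - ((K + q) - 14) = 4 - (-14 + K + q) = 4 + (14 - K - q) = 18 - K - q)
-8822485/g(r, k) = -8822485/(18 - 1*27 - 1*1859) = -8822485/(18 - 27 - 1859) = -8822485/(-1868) = -8822485*(-1/1868) = 8822485/1868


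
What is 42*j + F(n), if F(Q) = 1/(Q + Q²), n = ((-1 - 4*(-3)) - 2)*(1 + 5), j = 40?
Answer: 4989601/2970 ≈ 1680.0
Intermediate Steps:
n = 54 (n = ((-1 + 12) - 2)*6 = (11 - 2)*6 = 9*6 = 54)
42*j + F(n) = 42*40 + 1/(54*(1 + 54)) = 1680 + (1/54)/55 = 1680 + (1/54)*(1/55) = 1680 + 1/2970 = 4989601/2970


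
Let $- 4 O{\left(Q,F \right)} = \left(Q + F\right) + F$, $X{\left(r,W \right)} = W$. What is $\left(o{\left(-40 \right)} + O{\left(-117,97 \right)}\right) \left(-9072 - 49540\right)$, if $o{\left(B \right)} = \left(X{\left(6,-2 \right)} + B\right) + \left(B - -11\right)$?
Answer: $5289733$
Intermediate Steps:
$o{\left(B \right)} = 9 + 2 B$ ($o{\left(B \right)} = \left(-2 + B\right) + \left(B - -11\right) = \left(-2 + B\right) + \left(B + 11\right) = \left(-2 + B\right) + \left(11 + B\right) = 9 + 2 B$)
$O{\left(Q,F \right)} = - \frac{F}{2} - \frac{Q}{4}$ ($O{\left(Q,F \right)} = - \frac{\left(Q + F\right) + F}{4} = - \frac{\left(F + Q\right) + F}{4} = - \frac{Q + 2 F}{4} = - \frac{F}{2} - \frac{Q}{4}$)
$\left(o{\left(-40 \right)} + O{\left(-117,97 \right)}\right) \left(-9072 - 49540\right) = \left(\left(9 + 2 \left(-40\right)\right) - \frac{77}{4}\right) \left(-9072 - 49540\right) = \left(\left(9 - 80\right) + \left(- \frac{97}{2} + \frac{117}{4}\right)\right) \left(-58612\right) = \left(-71 - \frac{77}{4}\right) \left(-58612\right) = \left(- \frac{361}{4}\right) \left(-58612\right) = 5289733$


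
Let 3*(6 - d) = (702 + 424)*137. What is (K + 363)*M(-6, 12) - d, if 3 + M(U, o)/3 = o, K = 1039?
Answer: 267806/3 ≈ 89269.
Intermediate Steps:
M(U, o) = -9 + 3*o
d = -154244/3 (d = 6 - (702 + 424)*137/3 = 6 - 1126*137/3 = 6 - ⅓*154262 = 6 - 154262/3 = -154244/3 ≈ -51415.)
(K + 363)*M(-6, 12) - d = (1039 + 363)*(-9 + 3*12) - 1*(-154244/3) = 1402*(-9 + 36) + 154244/3 = 1402*27 + 154244/3 = 37854 + 154244/3 = 267806/3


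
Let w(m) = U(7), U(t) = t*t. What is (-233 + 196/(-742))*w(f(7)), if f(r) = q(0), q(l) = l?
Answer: -605787/53 ≈ -11430.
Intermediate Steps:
f(r) = 0
U(t) = t²
w(m) = 49 (w(m) = 7² = 49)
(-233 + 196/(-742))*w(f(7)) = (-233 + 196/(-742))*49 = (-233 + 196*(-1/742))*49 = (-233 - 14/53)*49 = -12363/53*49 = -605787/53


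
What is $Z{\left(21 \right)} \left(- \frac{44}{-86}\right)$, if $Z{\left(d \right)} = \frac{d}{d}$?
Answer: $\frac{22}{43} \approx 0.51163$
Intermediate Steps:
$Z{\left(d \right)} = 1$
$Z{\left(21 \right)} \left(- \frac{44}{-86}\right) = 1 \left(- \frac{44}{-86}\right) = 1 \left(\left(-44\right) \left(- \frac{1}{86}\right)\right) = 1 \cdot \frac{22}{43} = \frac{22}{43}$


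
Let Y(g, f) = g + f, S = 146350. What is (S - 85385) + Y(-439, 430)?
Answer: 60956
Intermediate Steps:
Y(g, f) = f + g
(S - 85385) + Y(-439, 430) = (146350 - 85385) + (430 - 439) = 60965 - 9 = 60956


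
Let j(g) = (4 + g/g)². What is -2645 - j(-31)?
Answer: -2670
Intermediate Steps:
j(g) = 25 (j(g) = (4 + 1)² = 5² = 25)
-2645 - j(-31) = -2645 - 1*25 = -2645 - 25 = -2670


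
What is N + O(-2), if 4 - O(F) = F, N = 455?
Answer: 461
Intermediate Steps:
O(F) = 4 - F
N + O(-2) = 455 + (4 - 1*(-2)) = 455 + (4 + 2) = 455 + 6 = 461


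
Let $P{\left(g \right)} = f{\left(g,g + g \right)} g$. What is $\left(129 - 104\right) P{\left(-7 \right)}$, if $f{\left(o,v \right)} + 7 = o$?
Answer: $2450$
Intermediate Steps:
$f{\left(o,v \right)} = -7 + o$
$P{\left(g \right)} = g \left(-7 + g\right)$ ($P{\left(g \right)} = \left(-7 + g\right) g = g \left(-7 + g\right)$)
$\left(129 - 104\right) P{\left(-7 \right)} = \left(129 - 104\right) \left(- 7 \left(-7 - 7\right)\right) = 25 \left(\left(-7\right) \left(-14\right)\right) = 25 \cdot 98 = 2450$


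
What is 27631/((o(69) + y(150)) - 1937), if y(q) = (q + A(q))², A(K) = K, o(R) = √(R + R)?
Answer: 2433268753/7755091831 - 27631*√138/7755091831 ≈ 0.31372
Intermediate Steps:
o(R) = √2*√R (o(R) = √(2*R) = √2*√R)
y(q) = 4*q² (y(q) = (q + q)² = (2*q)² = 4*q²)
27631/((o(69) + y(150)) - 1937) = 27631/((√2*√69 + 4*150²) - 1937) = 27631/((√138 + 4*22500) - 1937) = 27631/((√138 + 90000) - 1937) = 27631/((90000 + √138) - 1937) = 27631/(88063 + √138)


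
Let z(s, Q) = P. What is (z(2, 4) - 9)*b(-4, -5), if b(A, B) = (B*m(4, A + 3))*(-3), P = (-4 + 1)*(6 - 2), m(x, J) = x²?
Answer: -5040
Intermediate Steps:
P = -12 (P = -3*4 = -12)
z(s, Q) = -12
b(A, B) = -48*B (b(A, B) = (B*4²)*(-3) = (B*16)*(-3) = (16*B)*(-3) = -48*B)
(z(2, 4) - 9)*b(-4, -5) = (-12 - 9)*(-48*(-5)) = -21*240 = -5040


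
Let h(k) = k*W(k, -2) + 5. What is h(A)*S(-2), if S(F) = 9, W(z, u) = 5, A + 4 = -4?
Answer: -315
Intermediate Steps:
A = -8 (A = -4 - 4 = -8)
h(k) = 5 + 5*k (h(k) = k*5 + 5 = 5*k + 5 = 5 + 5*k)
h(A)*S(-2) = (5 + 5*(-8))*9 = (5 - 40)*9 = -35*9 = -315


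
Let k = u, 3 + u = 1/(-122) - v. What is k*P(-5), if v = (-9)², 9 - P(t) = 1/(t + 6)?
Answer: -40996/61 ≈ -672.07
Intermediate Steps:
P(t) = 9 - 1/(6 + t) (P(t) = 9 - 1/(t + 6) = 9 - 1/(6 + t))
v = 81
u = -10249/122 (u = -3 + (1/(-122) - 1*81) = -3 + (-1/122 - 81) = -3 - 9883/122 = -10249/122 ≈ -84.008)
k = -10249/122 ≈ -84.008
k*P(-5) = -10249*(53 + 9*(-5))/(122*(6 - 5)) = -10249*(53 - 45)/(122*1) = -10249*8/122 = -10249/122*8 = -40996/61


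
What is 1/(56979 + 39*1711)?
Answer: 1/123708 ≈ 8.0835e-6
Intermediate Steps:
1/(56979 + 39*1711) = 1/(56979 + 66729) = 1/123708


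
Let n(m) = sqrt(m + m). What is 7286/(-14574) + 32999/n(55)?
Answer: -3643/7287 + 32999*sqrt(110)/110 ≈ 3145.8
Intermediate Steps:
n(m) = sqrt(2)*sqrt(m) (n(m) = sqrt(2*m) = sqrt(2)*sqrt(m))
7286/(-14574) + 32999/n(55) = 7286/(-14574) + 32999/((sqrt(2)*sqrt(55))) = 7286*(-1/14574) + 32999/(sqrt(110)) = -3643/7287 + 32999*(sqrt(110)/110) = -3643/7287 + 32999*sqrt(110)/110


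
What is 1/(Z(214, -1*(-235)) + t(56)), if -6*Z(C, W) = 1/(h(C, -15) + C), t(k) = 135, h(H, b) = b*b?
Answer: 2634/355589 ≈ 0.0074074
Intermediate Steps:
h(H, b) = b**2
Z(C, W) = -1/(6*(225 + C)) (Z(C, W) = -1/(6*((-15)**2 + C)) = -1/(6*(225 + C)))
1/(Z(214, -1*(-235)) + t(56)) = 1/(-1/(1350 + 6*214) + 135) = 1/(-1/(1350 + 1284) + 135) = 1/(-1/2634 + 135) = 1/(355589/2634) = 2634/355589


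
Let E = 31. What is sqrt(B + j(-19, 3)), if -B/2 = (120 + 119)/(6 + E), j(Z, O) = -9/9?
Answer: I*sqrt(19055)/37 ≈ 3.7308*I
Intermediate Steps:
j(Z, O) = -1 (j(Z, O) = -9*1/9 = -1)
B = -478/37 (B = -2*(120 + 119)/(6 + 31) = -478/37 ≈ -12.919)
sqrt(B + j(-19, 3)) = sqrt(-478/37 - 1) = sqrt(-515/37) = I*sqrt(19055)/37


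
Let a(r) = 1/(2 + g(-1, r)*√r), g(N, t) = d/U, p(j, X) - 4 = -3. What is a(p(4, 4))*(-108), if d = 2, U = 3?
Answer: -81/2 ≈ -40.500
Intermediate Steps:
p(j, X) = 1 (p(j, X) = 4 - 3 = 1)
g(N, t) = ⅔ (g(N, t) = 2/3 = 2*(⅓) = ⅔)
a(r) = 1/(2 + 2*√r/3)
a(p(4, 4))*(-108) = (3/(2*(3 + √1)))*(-108) = (3/(2*(3 + 1)))*(-108) = ((3/2)/4)*(-108) = ((3/2)*(¼))*(-108) = (3/8)*(-108) = -81/2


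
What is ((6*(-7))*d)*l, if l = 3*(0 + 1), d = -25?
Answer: 3150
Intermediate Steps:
l = 3 (l = 3*1 = 3)
((6*(-7))*d)*l = ((6*(-7))*(-25))*3 = -42*(-25)*3 = 1050*3 = 3150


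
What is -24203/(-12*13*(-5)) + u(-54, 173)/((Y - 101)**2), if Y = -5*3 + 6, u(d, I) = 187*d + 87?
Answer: -3758311/117975 ≈ -31.857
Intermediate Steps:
u(d, I) = 87 + 187*d
Y = -9 (Y = -15 + 6 = -9)
-24203/(-12*13*(-5)) + u(-54, 173)/((Y - 101)**2) = -24203/(-12*13*(-5)) + (87 + 187*(-54))/((-9 - 101)**2) = -24203/((-156*(-5))) + (87 - 10098)/((-110)**2) = -24203/780 - 10011/12100 = -3758311/117975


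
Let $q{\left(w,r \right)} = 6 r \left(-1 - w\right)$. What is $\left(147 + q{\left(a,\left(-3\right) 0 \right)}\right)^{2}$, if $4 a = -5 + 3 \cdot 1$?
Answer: $21609$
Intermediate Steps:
$a = - \frac{1}{2}$ ($a = \frac{-5 + 3 \cdot 1}{4} = \frac{-5 + 3}{4} = \frac{1}{4} \left(-2\right) = - \frac{1}{2} \approx -0.5$)
$q{\left(w,r \right)} = 6 r \left(-1 - w\right)$
$\left(147 + q{\left(a,\left(-3\right) 0 \right)}\right)^{2} = \left(147 - 6 \left(\left(-3\right) 0\right) \left(1 - \frac{1}{2}\right)\right)^{2} = \left(147 - 0 \cdot \frac{1}{2}\right)^{2} = \left(147 + 0\right)^{2} = 147^{2} = 21609$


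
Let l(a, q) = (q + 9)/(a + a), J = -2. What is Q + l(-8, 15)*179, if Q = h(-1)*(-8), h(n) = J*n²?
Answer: -505/2 ≈ -252.50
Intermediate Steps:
h(n) = -2*n²
Q = 16 (Q = -2*(-1)²*(-8) = -2*1*(-8) = -2*(-8) = 16)
l(a, q) = (9 + q)/(2*a) (l(a, q) = (9 + q)/((2*a)) = (9 + q)*(1/(2*a)) = (9 + q)/(2*a))
Q + l(-8, 15)*179 = 16 + ((½)*(9 + 15)/(-8))*179 = 16 + ((½)*(-⅛)*24)*179 = 16 - 3/2*179 = 16 - 537/2 = -505/2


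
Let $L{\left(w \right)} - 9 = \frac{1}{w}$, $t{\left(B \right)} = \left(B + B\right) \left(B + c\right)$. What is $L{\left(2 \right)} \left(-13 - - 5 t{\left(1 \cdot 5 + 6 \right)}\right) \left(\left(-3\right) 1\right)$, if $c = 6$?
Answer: $- \frac{105849}{2} \approx -52925.0$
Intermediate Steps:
$t{\left(B \right)} = 2 B \left(6 + B\right)$ ($t{\left(B \right)} = \left(B + B\right) \left(B + 6\right) = 2 B \left(6 + B\right)$)
$L{\left(w \right)} = 9 + \frac{1}{w}$
$L{\left(2 \right)} \left(-13 - - 5 t{\left(1 \cdot 5 + 6 \right)}\right) \left(\left(-3\right) 1\right) = \left(9 + \frac{1}{2}\right) \left(-13 - - 5 \cdot 2 \left(1 \cdot 5 + 6\right) \left(6 + \left(1 \cdot 5 + 6\right)\right)\right) \left(\left(-3\right) 1\right) = \left(9 + \frac{1}{2}\right) \left(-13 - - 5 \cdot 2 \left(5 + 6\right) \left(6 + \left(5 + 6\right)\right)\right) \left(-3\right) = \frac{19 \left(-13 - - 5 \cdot 2 \cdot 11 \left(6 + 11\right)\right)}{2} \left(-3\right) = \frac{19 \left(-13 - - 5 \cdot 2 \cdot 11 \cdot 17\right)}{2} \left(-3\right) = \frac{19 \left(-13 - \left(-5\right) 374\right)}{2} \left(-3\right) = \frac{19 \left(-13 - -1870\right)}{2} \left(-3\right) = \frac{19 \left(-13 + 1870\right)}{2} \left(-3\right) = \frac{19}{2} \cdot 1857 \left(-3\right) = \frac{35283}{2} \left(-3\right) = - \frac{105849}{2}$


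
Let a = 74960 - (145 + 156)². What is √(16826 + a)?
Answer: √1185 ≈ 34.424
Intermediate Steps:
a = -15641 (a = 74960 - 1*301² = 74960 - 1*90601 = 74960 - 90601 = -15641)
√(16826 + a) = √(16826 - 15641) = √1185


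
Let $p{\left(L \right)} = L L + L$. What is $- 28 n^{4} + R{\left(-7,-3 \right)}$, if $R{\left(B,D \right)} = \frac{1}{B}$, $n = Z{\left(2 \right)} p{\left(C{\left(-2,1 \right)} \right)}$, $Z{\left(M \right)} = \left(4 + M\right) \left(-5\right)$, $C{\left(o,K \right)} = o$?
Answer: $- \frac{2540160001}{7} \approx -3.6288 \cdot 10^{8}$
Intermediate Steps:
$p{\left(L \right)} = L + L^{2}$ ($p{\left(L \right)} = L^{2} + L = L + L^{2}$)
$Z{\left(M \right)} = -20 - 5 M$
$n = -60$ ($n = \left(-20 - 10\right) \left(- 2 \left(1 - 2\right)\right) = \left(-20 - 10\right) \left(\left(-2\right) \left(-1\right)\right) = \left(-30\right) 2 = -60$)
$- 28 n^{4} + R{\left(-7,-3 \right)} = - 28 \left(-60\right)^{4} + \frac{1}{-7} = \left(-28\right) 12960000 - \frac{1}{7} = -362880000 - \frac{1}{7} = - \frac{2540160001}{7}$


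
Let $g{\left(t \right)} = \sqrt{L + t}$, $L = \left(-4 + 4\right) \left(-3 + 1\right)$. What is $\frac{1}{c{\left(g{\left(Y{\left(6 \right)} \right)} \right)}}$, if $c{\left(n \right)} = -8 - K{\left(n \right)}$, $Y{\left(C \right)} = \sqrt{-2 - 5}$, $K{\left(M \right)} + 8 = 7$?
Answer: $- \frac{1}{7} \approx -0.14286$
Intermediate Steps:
$L = 0$ ($L = 0 \left(-2\right) = 0$)
$K{\left(M \right)} = -1$ ($K{\left(M \right)} = -8 + 7 = -1$)
$Y{\left(C \right)} = i \sqrt{7}$ ($Y{\left(C \right)} = \sqrt{-7} = i \sqrt{7}$)
$g{\left(t \right)} = \sqrt{t}$ ($g{\left(t \right)} = \sqrt{0 + t} = \sqrt{t}$)
$c{\left(n \right)} = -7$ ($c{\left(n \right)} = -8 - -1 = -8 + 1 = -7$)
$\frac{1}{c{\left(g{\left(Y{\left(6 \right)} \right)} \right)}} = \frac{1}{-7} = - \frac{1}{7}$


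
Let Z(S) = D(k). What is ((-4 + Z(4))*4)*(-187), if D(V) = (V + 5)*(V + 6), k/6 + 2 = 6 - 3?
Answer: -95744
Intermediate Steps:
k = 6 (k = -12 + 6*(6 - 3) = -12 + 6*3 = -12 + 18 = 6)
D(V) = (5 + V)*(6 + V)
Z(S) = 132 (Z(S) = 30 + 6**2 + 11*6 = 30 + 36 + 66 = 132)
((-4 + Z(4))*4)*(-187) = ((-4 + 132)*4)*(-187) = (128*4)*(-187) = 512*(-187) = -95744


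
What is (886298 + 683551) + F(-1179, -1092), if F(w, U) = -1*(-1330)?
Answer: 1571179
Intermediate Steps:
F(w, U) = 1330
(886298 + 683551) + F(-1179, -1092) = (886298 + 683551) + 1330 = 1569849 + 1330 = 1571179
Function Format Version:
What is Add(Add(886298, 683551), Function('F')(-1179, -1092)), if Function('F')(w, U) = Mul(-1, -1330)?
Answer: 1571179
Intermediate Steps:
Function('F')(w, U) = 1330
Add(Add(886298, 683551), Function('F')(-1179, -1092)) = Add(Add(886298, 683551), 1330) = Add(1569849, 1330) = 1571179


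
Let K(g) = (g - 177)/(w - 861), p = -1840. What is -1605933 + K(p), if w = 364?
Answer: -798146684/497 ≈ -1.6059e+6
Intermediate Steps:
K(g) = 177/497 - g/497 (K(g) = (g - 177)/(364 - 861) = (-177 + g)/(-497) = (-177 + g)*(-1/497) = 177/497 - g/497)
-1605933 + K(p) = -1605933 + (177/497 - 1/497*(-1840)) = -1605933 + (177/497 + 1840/497) = -1605933 + 2017/497 = -798146684/497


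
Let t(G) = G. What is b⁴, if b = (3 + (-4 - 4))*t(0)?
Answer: 0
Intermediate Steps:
b = 0 (b = (3 + (-4 - 4))*0 = (3 - 8)*0 = -5*0 = 0)
b⁴ = 0⁴ = 0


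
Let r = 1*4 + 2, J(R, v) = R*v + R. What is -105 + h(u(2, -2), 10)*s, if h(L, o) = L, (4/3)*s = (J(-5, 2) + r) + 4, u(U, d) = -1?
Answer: -405/4 ≈ -101.25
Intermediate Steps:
J(R, v) = R + R*v
r = 6 (r = 4 + 2 = 6)
s = -15/4 (s = 3*((-5*(1 + 2) + 6) + 4)/4 = 3*((-5*3 + 6) + 4)/4 = 3*((-15 + 6) + 4)/4 = 3*(-9 + 4)/4 = (3/4)*(-5) = -15/4 ≈ -3.7500)
-105 + h(u(2, -2), 10)*s = -105 - 1*(-15/4) = -105 + 15/4 = -405/4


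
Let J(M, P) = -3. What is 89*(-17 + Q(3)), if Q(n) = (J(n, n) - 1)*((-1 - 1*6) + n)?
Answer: -89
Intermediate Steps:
Q(n) = 28 - 4*n (Q(n) = (-3 - 1)*((-1 - 1*6) + n) = -4*((-1 - 6) + n) = -4*(-7 + n) = 28 - 4*n)
89*(-17 + Q(3)) = 89*(-17 + (28 - 4*3)) = 89*(-17 + (28 - 12)) = 89*(-17 + 16) = 89*(-1) = -89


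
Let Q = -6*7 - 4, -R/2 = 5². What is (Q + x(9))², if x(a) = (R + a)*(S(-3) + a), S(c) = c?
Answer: 85264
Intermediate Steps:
R = -50 (R = -2*5² = -2*25 = -50)
x(a) = (-50 + a)*(-3 + a)
Q = -46 (Q = -42 - 4 = -46)
(Q + x(9))² = (-46 + (150 + 9² - 53*9))² = (-46 + (150 + 81 - 477))² = (-46 - 246)² = (-292)² = 85264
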